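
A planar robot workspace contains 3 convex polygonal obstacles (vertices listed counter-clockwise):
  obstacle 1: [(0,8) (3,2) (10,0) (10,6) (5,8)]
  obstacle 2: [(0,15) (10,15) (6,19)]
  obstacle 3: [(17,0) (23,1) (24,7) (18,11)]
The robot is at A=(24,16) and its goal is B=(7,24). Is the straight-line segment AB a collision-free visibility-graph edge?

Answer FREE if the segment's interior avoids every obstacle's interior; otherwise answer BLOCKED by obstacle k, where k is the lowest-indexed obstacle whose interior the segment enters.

Obstacle 1 [(0,8) (3,2) (10,0) (10,6) (5,8)]:
  edge (0,8)–(3,2): clear
  edge (3,2)–(10,0): clear
  edge (10,0)–(10,6): clear
  edge (10,6)–(5,8): clear
  edge (5,8)–(0,8): clear
  midpoint (31/2,20) outside
  → clear
Obstacle 2 [(0,15) (10,15) (6,19)]:
  edge (0,15)–(10,15): clear
  edge (10,15)–(6,19): clear
  edge (6,19)–(0,15): clear
  midpoint (31/2,20) outside
  → clear
Obstacle 3 [(17,0) (23,1) (24,7) (18,11)]:
  edge (17,0)–(23,1): clear
  edge (23,1)–(24,7): clear
  edge (24,7)–(18,11): clear
  edge (18,11)–(17,0): clear
  midpoint (31/2,20) outside
  → clear

FREE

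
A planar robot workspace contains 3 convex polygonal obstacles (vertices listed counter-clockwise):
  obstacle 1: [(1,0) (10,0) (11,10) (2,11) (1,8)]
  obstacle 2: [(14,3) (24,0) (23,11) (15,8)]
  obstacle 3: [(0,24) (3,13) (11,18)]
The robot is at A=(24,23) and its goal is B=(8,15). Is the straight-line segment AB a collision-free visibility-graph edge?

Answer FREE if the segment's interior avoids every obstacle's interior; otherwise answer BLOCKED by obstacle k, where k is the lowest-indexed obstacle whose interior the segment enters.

Obstacle 1 [(1,0) (10,0) (11,10) (2,11) (1,8)]:
  edge (1,0)–(10,0): clear
  edge (10,0)–(11,10): clear
  edge (11,10)–(2,11): clear
  edge (2,11)–(1,8): clear
  edge (1,8)–(1,0): clear
  midpoint (16,19) outside
  → clear
Obstacle 2 [(14,3) (24,0) (23,11) (15,8)]:
  edge (14,3)–(24,0): clear
  edge (24,0)–(23,11): clear
  edge (23,11)–(15,8): clear
  edge (15,8)–(14,3): clear
  midpoint (16,19) outside
  → clear
Obstacle 3 [(0,24) (3,13) (11,18)]:
  edge (0,24)–(3,13): clear
  edge (3,13)–(11,18): clear
  edge (11,18)–(0,24): clear
  midpoint (16,19) outside
  → clear

FREE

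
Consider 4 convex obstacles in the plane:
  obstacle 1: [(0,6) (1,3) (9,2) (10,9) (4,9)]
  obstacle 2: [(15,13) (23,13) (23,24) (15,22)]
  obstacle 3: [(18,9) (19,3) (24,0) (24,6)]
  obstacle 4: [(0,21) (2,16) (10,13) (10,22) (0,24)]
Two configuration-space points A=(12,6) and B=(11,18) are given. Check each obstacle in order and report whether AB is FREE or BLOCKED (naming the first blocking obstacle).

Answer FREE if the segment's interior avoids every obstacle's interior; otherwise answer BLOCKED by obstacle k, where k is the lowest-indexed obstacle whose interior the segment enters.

FREE

Obstacle 1 [(0,6) (1,3) (9,2) (10,9) (4,9)]:
  edge (0,6)–(1,3): clear
  edge (1,3)–(9,2): clear
  edge (9,2)–(10,9): clear
  edge (10,9)–(4,9): clear
  edge (4,9)–(0,6): clear
  midpoint (23/2,12) outside
  → clear
Obstacle 2 [(15,13) (23,13) (23,24) (15,22)]:
  edge (15,13)–(23,13): clear
  edge (23,13)–(23,24): clear
  edge (23,24)–(15,22): clear
  edge (15,22)–(15,13): clear
  midpoint (23/2,12) outside
  → clear
Obstacle 3 [(18,9) (19,3) (24,0) (24,6)]:
  edge (18,9)–(19,3): clear
  edge (19,3)–(24,0): clear
  edge (24,0)–(24,6): clear
  edge (24,6)–(18,9): clear
  midpoint (23/2,12) outside
  → clear
Obstacle 4 [(0,21) (2,16) (10,13) (10,22) (0,24)]:
  edge (0,21)–(2,16): clear
  edge (2,16)–(10,13): clear
  edge (10,13)–(10,22): clear
  edge (10,22)–(0,24): clear
  edge (0,24)–(0,21): clear
  midpoint (23/2,12) outside
  → clear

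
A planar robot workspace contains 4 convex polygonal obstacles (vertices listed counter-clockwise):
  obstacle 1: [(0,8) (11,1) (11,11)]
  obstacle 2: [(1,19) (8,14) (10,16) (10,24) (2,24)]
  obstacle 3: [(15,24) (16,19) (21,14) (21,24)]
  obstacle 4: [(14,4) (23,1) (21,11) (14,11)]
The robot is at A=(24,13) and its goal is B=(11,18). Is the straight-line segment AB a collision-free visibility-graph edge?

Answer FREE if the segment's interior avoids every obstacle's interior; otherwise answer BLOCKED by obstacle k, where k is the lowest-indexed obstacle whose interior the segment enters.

Obstacle 1 [(0,8) (11,1) (11,11)]:
  edge (0,8)–(11,1): clear
  edge (11,1)–(11,11): clear
  edge (11,11)–(0,8): clear
  midpoint (35/2,31/2) outside
  → clear
Obstacle 2 [(1,19) (8,14) (10,16) (10,24) (2,24)]:
  edge (1,19)–(8,14): clear
  edge (8,14)–(10,16): clear
  edge (10,16)–(10,24): clear
  edge (10,24)–(2,24): clear
  edge (2,24)–(1,19): clear
  midpoint (35/2,31/2) outside
  → clear
Obstacle 3 [(15,24) (16,19) (21,14) (21,24)]:
  edge (15,24)–(16,19): clear
  edge (16,19)–(21,14): crosses AB
  edge (21,14)–(21,24): crosses AB
  edge (21,24)–(15,24): clear
  → BLOCKED
Obstacle 4 [(14,4) (23,1) (21,11) (14,11)]:
  edge (14,4)–(23,1): clear
  edge (23,1)–(21,11): clear
  edge (21,11)–(14,11): clear
  edge (14,11)–(14,4): clear
  midpoint (35/2,31/2) outside
  → clear

BLOCKED by obstacle 3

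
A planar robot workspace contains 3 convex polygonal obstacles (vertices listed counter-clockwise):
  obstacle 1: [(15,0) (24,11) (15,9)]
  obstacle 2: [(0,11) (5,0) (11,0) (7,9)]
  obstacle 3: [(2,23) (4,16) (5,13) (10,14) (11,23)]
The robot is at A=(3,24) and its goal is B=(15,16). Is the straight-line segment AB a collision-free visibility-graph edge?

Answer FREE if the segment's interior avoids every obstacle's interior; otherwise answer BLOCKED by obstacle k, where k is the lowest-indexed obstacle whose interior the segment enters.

Obstacle 1 [(15,0) (24,11) (15,9)]:
  edge (15,0)–(24,11): clear
  edge (24,11)–(15,9): clear
  edge (15,9)–(15,0): clear
  midpoint (9,20) outside
  → clear
Obstacle 2 [(0,11) (5,0) (11,0) (7,9)]:
  edge (0,11)–(5,0): clear
  edge (5,0)–(11,0): clear
  edge (11,0)–(7,9): clear
  edge (7,9)–(0,11): clear
  midpoint (9,20) outside
  → clear
Obstacle 3 [(2,23) (4,16) (5,13) (10,14) (11,23)]:
  edge (2,23)–(4,16): clear
  edge (4,16)–(5,13): clear
  edge (5,13)–(10,14): clear
  edge (10,14)–(11,23): crosses AB
  edge (11,23)–(2,23): crosses AB
  → BLOCKED

BLOCKED by obstacle 3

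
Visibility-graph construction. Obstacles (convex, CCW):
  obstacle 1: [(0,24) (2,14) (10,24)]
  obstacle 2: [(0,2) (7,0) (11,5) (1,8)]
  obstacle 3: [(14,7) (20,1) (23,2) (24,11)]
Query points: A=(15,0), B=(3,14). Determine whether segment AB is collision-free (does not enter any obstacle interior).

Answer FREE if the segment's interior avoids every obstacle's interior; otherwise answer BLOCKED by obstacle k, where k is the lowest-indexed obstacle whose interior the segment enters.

Obstacle 1 [(0,24) (2,14) (10,24)]:
  edge (0,24)–(2,14): clear
  edge (2,14)–(10,24): clear
  edge (10,24)–(0,24): clear
  midpoint (9,7) outside
  → clear
Obstacle 2 [(0,2) (7,0) (11,5) (1,8)]:
  edge (0,2)–(7,0): clear
  edge (7,0)–(11,5): crosses AB
  edge (11,5)–(1,8): crosses AB
  edge (1,8)–(0,2): clear
  → BLOCKED
Obstacle 3 [(14,7) (20,1) (23,2) (24,11)]:
  edge (14,7)–(20,1): clear
  edge (20,1)–(23,2): clear
  edge (23,2)–(24,11): clear
  edge (24,11)–(14,7): clear
  midpoint (9,7) outside
  → clear

BLOCKED by obstacle 2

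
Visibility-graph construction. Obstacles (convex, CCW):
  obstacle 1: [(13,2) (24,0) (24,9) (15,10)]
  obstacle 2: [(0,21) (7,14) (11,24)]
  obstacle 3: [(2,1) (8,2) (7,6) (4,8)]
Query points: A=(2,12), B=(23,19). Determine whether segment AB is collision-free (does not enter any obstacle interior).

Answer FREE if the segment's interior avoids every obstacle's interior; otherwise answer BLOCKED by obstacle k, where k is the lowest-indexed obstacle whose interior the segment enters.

FREE

Obstacle 1 [(13,2) (24,0) (24,9) (15,10)]:
  edge (13,2)–(24,0): clear
  edge (24,0)–(24,9): clear
  edge (24,9)–(15,10): clear
  edge (15,10)–(13,2): clear
  midpoint (25/2,31/2) outside
  → clear
Obstacle 2 [(0,21) (7,14) (11,24)]:
  edge (0,21)–(7,14): clear
  edge (7,14)–(11,24): clear
  edge (11,24)–(0,21): clear
  midpoint (25/2,31/2) outside
  → clear
Obstacle 3 [(2,1) (8,2) (7,6) (4,8)]:
  edge (2,1)–(8,2): clear
  edge (8,2)–(7,6): clear
  edge (7,6)–(4,8): clear
  edge (4,8)–(2,1): clear
  midpoint (25/2,31/2) outside
  → clear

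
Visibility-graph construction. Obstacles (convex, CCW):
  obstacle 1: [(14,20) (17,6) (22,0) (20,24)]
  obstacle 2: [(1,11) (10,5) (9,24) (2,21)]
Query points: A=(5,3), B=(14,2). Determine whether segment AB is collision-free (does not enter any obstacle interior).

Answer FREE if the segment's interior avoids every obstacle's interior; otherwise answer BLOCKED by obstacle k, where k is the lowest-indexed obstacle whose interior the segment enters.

FREE

Obstacle 1 [(14,20) (17,6) (22,0) (20,24)]:
  edge (14,20)–(17,6): clear
  edge (17,6)–(22,0): clear
  edge (22,0)–(20,24): clear
  edge (20,24)–(14,20): clear
  midpoint (19/2,5/2) outside
  → clear
Obstacle 2 [(1,11) (10,5) (9,24) (2,21)]:
  edge (1,11)–(10,5): clear
  edge (10,5)–(9,24): clear
  edge (9,24)–(2,21): clear
  edge (2,21)–(1,11): clear
  midpoint (19/2,5/2) outside
  → clear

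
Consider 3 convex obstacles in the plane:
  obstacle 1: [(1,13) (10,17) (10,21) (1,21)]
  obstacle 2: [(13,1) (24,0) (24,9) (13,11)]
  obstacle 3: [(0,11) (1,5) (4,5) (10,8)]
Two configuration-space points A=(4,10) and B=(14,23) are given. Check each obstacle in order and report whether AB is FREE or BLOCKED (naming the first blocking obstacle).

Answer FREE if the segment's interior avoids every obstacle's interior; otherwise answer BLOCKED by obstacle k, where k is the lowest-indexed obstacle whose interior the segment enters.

BLOCKED by obstacle 1

Obstacle 1 [(1,13) (10,17) (10,21) (1,21)]:
  edge (1,13)–(10,17): crosses AB
  edge (10,17)–(10,21): crosses AB
  edge (10,21)–(1,21): clear
  edge (1,21)–(1,13): clear
  → BLOCKED
Obstacle 2 [(13,1) (24,0) (24,9) (13,11)]:
  edge (13,1)–(24,0): clear
  edge (24,0)–(24,9): clear
  edge (24,9)–(13,11): clear
  edge (13,11)–(13,1): clear
  midpoint (9,33/2) outside
  → clear
Obstacle 3 [(0,11) (1,5) (4,5) (10,8)]:
  edge (0,11)–(1,5): clear
  edge (1,5)–(4,5): clear
  edge (4,5)–(10,8): clear
  edge (10,8)–(0,11): clear
  midpoint (9,33/2) outside
  → clear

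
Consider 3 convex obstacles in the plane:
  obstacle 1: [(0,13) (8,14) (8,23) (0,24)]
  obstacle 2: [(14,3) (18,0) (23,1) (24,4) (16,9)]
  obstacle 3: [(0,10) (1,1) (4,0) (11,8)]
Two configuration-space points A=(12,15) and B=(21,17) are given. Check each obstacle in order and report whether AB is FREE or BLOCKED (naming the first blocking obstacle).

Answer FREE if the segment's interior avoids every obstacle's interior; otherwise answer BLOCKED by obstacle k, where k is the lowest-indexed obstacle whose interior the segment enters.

FREE

Obstacle 1 [(0,13) (8,14) (8,23) (0,24)]:
  edge (0,13)–(8,14): clear
  edge (8,14)–(8,23): clear
  edge (8,23)–(0,24): clear
  edge (0,24)–(0,13): clear
  midpoint (33/2,16) outside
  → clear
Obstacle 2 [(14,3) (18,0) (23,1) (24,4) (16,9)]:
  edge (14,3)–(18,0): clear
  edge (18,0)–(23,1): clear
  edge (23,1)–(24,4): clear
  edge (24,4)–(16,9): clear
  edge (16,9)–(14,3): clear
  midpoint (33/2,16) outside
  → clear
Obstacle 3 [(0,10) (1,1) (4,0) (11,8)]:
  edge (0,10)–(1,1): clear
  edge (1,1)–(4,0): clear
  edge (4,0)–(11,8): clear
  edge (11,8)–(0,10): clear
  midpoint (33/2,16) outside
  → clear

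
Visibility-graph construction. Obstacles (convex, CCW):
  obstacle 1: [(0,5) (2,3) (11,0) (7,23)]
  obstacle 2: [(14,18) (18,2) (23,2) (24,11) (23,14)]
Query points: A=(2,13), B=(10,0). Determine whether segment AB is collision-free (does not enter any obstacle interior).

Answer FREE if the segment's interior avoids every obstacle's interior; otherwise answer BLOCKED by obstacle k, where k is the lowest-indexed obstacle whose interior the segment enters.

BLOCKED by obstacle 1

Obstacle 1 [(0,5) (2,3) (11,0) (7,23)]:
  edge (0,5)–(2,3): clear
  edge (2,3)–(11,0): crosses AB
  edge (11,0)–(7,23): clear
  edge (7,23)–(0,5): crosses AB
  → BLOCKED
Obstacle 2 [(14,18) (18,2) (23,2) (24,11) (23,14)]:
  edge (14,18)–(18,2): clear
  edge (18,2)–(23,2): clear
  edge (23,2)–(24,11): clear
  edge (24,11)–(23,14): clear
  edge (23,14)–(14,18): clear
  midpoint (6,13/2) outside
  → clear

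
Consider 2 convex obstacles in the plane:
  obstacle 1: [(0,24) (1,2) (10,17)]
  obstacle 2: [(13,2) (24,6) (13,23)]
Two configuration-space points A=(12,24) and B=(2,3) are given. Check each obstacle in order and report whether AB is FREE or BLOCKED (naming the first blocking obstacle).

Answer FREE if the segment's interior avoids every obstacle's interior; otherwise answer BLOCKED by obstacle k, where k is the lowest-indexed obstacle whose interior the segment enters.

Obstacle 1 [(0,24) (1,2) (10,17)]:
  edge (0,24)–(1,2): clear
  edge (1,2)–(10,17): crosses AB
  edge (10,17)–(0,24): crosses AB
  → BLOCKED
Obstacle 2 [(13,2) (24,6) (13,23)]:
  edge (13,2)–(24,6): clear
  edge (24,6)–(13,23): clear
  edge (13,23)–(13,2): clear
  midpoint (7,27/2) outside
  → clear

BLOCKED by obstacle 1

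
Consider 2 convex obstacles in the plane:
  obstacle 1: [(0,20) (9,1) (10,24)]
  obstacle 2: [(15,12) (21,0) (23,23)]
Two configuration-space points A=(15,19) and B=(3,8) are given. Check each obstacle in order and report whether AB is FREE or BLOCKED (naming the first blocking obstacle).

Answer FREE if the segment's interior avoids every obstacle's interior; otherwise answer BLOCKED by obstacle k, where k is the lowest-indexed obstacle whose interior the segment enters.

BLOCKED by obstacle 1

Obstacle 1 [(0,20) (9,1) (10,24)]:
  edge (0,20)–(9,1): crosses AB
  edge (9,1)–(10,24): crosses AB
  edge (10,24)–(0,20): clear
  → BLOCKED
Obstacle 2 [(15,12) (21,0) (23,23)]:
  edge (15,12)–(21,0): clear
  edge (21,0)–(23,23): clear
  edge (23,23)–(15,12): clear
  midpoint (9,27/2) outside
  → clear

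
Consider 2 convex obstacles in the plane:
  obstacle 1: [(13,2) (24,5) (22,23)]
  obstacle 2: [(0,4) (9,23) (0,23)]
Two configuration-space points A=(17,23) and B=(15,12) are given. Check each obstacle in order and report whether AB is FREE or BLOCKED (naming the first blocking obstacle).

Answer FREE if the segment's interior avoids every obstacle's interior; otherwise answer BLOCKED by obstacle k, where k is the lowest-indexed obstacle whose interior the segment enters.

FREE

Obstacle 1 [(13,2) (24,5) (22,23)]:
  edge (13,2)–(24,5): clear
  edge (24,5)–(22,23): clear
  edge (22,23)–(13,2): clear
  midpoint (16,35/2) outside
  → clear
Obstacle 2 [(0,4) (9,23) (0,23)]:
  edge (0,4)–(9,23): clear
  edge (9,23)–(0,23): clear
  edge (0,23)–(0,4): clear
  midpoint (16,35/2) outside
  → clear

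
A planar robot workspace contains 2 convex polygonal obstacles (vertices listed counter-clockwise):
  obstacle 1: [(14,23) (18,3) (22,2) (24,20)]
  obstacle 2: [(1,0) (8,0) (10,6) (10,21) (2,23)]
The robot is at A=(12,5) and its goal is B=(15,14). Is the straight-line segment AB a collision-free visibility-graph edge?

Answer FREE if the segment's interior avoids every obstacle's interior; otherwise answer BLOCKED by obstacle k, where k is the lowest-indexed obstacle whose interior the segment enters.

FREE

Obstacle 1 [(14,23) (18,3) (22,2) (24,20)]:
  edge (14,23)–(18,3): clear
  edge (18,3)–(22,2): clear
  edge (22,2)–(24,20): clear
  edge (24,20)–(14,23): clear
  midpoint (27/2,19/2) outside
  → clear
Obstacle 2 [(1,0) (8,0) (10,6) (10,21) (2,23)]:
  edge (1,0)–(8,0): clear
  edge (8,0)–(10,6): clear
  edge (10,6)–(10,21): clear
  edge (10,21)–(2,23): clear
  edge (2,23)–(1,0): clear
  midpoint (27/2,19/2) outside
  → clear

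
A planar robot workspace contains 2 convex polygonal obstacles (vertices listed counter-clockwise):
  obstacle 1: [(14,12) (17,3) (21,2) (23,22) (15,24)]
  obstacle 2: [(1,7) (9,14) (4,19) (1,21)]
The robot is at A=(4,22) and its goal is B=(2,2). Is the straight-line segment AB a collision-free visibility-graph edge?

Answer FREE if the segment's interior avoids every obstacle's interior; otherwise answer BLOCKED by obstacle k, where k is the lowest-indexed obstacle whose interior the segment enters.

Obstacle 1 [(14,12) (17,3) (21,2) (23,22) (15,24)]:
  edge (14,12)–(17,3): clear
  edge (17,3)–(21,2): clear
  edge (21,2)–(23,22): clear
  edge (23,22)–(15,24): clear
  edge (15,24)–(14,12): clear
  midpoint (3,12) outside
  → clear
Obstacle 2 [(1,7) (9,14) (4,19) (1,21)]:
  edge (1,7)–(9,14): crosses AB
  edge (9,14)–(4,19): clear
  edge (4,19)–(1,21): crosses AB
  edge (1,21)–(1,7): clear
  → BLOCKED

BLOCKED by obstacle 2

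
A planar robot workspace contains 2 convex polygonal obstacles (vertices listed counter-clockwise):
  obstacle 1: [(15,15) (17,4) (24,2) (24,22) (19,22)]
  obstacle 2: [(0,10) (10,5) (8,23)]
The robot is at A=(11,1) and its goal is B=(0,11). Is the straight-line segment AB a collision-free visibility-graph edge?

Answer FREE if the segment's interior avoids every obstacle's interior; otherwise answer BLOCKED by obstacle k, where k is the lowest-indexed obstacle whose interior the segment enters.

BLOCKED by obstacle 2

Obstacle 1 [(15,15) (17,4) (24,2) (24,22) (19,22)]:
  edge (15,15)–(17,4): clear
  edge (17,4)–(24,2): clear
  edge (24,2)–(24,22): clear
  edge (24,22)–(19,22): clear
  edge (19,22)–(15,15): clear
  midpoint (11/2,6) outside
  → clear
Obstacle 2 [(0,10) (10,5) (8,23)]:
  edge (0,10)–(10,5): crosses AB
  edge (10,5)–(8,23): clear
  edge (8,23)–(0,10): crosses AB
  → BLOCKED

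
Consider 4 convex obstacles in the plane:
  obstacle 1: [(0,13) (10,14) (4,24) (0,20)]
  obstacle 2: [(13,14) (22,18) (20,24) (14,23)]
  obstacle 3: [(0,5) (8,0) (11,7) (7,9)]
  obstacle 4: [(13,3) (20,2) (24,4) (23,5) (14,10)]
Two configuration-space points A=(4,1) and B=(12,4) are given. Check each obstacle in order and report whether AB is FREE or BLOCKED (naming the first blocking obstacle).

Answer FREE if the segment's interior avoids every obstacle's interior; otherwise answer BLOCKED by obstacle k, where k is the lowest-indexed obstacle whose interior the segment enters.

Obstacle 1 [(0,13) (10,14) (4,24) (0,20)]:
  edge (0,13)–(10,14): clear
  edge (10,14)–(4,24): clear
  edge (4,24)–(0,20): clear
  edge (0,20)–(0,13): clear
  midpoint (8,5/2) outside
  → clear
Obstacle 2 [(13,14) (22,18) (20,24) (14,23)]:
  edge (13,14)–(22,18): clear
  edge (22,18)–(20,24): clear
  edge (20,24)–(14,23): clear
  edge (14,23)–(13,14): clear
  midpoint (8,5/2) outside
  → clear
Obstacle 3 [(0,5) (8,0) (11,7) (7,9)]:
  edge (0,5)–(8,0): crosses AB
  edge (8,0)–(11,7): crosses AB
  edge (11,7)–(7,9): clear
  edge (7,9)–(0,5): clear
  → BLOCKED
Obstacle 4 [(13,3) (20,2) (24,4) (23,5) (14,10)]:
  edge (13,3)–(20,2): clear
  edge (20,2)–(24,4): clear
  edge (24,4)–(23,5): clear
  edge (23,5)–(14,10): clear
  edge (14,10)–(13,3): clear
  midpoint (8,5/2) outside
  → clear

BLOCKED by obstacle 3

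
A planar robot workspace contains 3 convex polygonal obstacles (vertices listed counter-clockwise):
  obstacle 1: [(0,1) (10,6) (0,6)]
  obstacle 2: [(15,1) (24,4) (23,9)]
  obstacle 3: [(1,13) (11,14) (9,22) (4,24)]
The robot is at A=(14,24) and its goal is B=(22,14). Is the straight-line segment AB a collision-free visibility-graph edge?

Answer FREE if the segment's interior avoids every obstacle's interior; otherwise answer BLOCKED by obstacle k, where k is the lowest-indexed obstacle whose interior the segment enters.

FREE

Obstacle 1 [(0,1) (10,6) (0,6)]:
  edge (0,1)–(10,6): clear
  edge (10,6)–(0,6): clear
  edge (0,6)–(0,1): clear
  midpoint (18,19) outside
  → clear
Obstacle 2 [(15,1) (24,4) (23,9)]:
  edge (15,1)–(24,4): clear
  edge (24,4)–(23,9): clear
  edge (23,9)–(15,1): clear
  midpoint (18,19) outside
  → clear
Obstacle 3 [(1,13) (11,14) (9,22) (4,24)]:
  edge (1,13)–(11,14): clear
  edge (11,14)–(9,22): clear
  edge (9,22)–(4,24): clear
  edge (4,24)–(1,13): clear
  midpoint (18,19) outside
  → clear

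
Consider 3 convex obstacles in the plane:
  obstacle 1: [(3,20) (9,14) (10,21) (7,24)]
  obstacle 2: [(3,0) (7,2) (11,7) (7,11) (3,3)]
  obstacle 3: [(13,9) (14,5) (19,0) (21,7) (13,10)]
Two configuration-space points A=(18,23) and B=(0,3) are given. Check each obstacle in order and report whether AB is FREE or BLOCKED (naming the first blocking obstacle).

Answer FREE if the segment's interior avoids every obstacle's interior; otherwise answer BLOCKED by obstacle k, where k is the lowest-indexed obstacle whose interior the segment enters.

BLOCKED by obstacle 2

Obstacle 1 [(3,20) (9,14) (10,21) (7,24)]:
  edge (3,20)–(9,14): clear
  edge (9,14)–(10,21): clear
  edge (10,21)–(7,24): clear
  edge (7,24)–(3,20): clear
  midpoint (9,13) outside
  → clear
Obstacle 2 [(3,0) (7,2) (11,7) (7,11) (3,3)]:
  edge (3,0)–(7,2): clear
  edge (7,2)–(11,7): clear
  edge (11,7)–(7,11): crosses AB
  edge (7,11)–(3,3): crosses AB
  edge (3,3)–(3,0): clear
  → BLOCKED
Obstacle 3 [(13,9) (14,5) (19,0) (21,7) (13,10)]:
  edge (13,9)–(14,5): clear
  edge (14,5)–(19,0): clear
  edge (19,0)–(21,7): clear
  edge (21,7)–(13,10): clear
  edge (13,10)–(13,9): clear
  midpoint (9,13) outside
  → clear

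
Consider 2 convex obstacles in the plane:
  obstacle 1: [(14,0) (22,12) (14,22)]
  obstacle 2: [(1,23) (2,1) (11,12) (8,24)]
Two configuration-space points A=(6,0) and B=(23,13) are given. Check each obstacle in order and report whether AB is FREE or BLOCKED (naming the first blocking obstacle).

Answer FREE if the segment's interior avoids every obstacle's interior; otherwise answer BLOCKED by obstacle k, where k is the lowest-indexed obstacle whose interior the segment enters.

BLOCKED by obstacle 1

Obstacle 1 [(14,0) (22,12) (14,22)]:
  edge (14,0)–(22,12): clear
  edge (22,12)–(14,22): crosses AB
  edge (14,22)–(14,0): crosses AB
  → BLOCKED
Obstacle 2 [(1,23) (2,1) (11,12) (8,24)]:
  edge (1,23)–(2,1): clear
  edge (2,1)–(11,12): clear
  edge (11,12)–(8,24): clear
  edge (8,24)–(1,23): clear
  midpoint (29/2,13/2) outside
  → clear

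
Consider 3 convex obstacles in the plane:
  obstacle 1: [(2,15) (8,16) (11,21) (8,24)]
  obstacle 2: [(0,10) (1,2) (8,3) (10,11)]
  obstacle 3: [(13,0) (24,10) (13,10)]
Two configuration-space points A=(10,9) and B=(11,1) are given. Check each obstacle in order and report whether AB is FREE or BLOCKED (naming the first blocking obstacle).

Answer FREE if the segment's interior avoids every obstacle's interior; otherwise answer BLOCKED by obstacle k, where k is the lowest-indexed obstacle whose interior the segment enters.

Obstacle 1 [(2,15) (8,16) (11,21) (8,24)]:
  edge (2,15)–(8,16): clear
  edge (8,16)–(11,21): clear
  edge (11,21)–(8,24): clear
  edge (8,24)–(2,15): clear
  midpoint (21/2,5) outside
  → clear
Obstacle 2 [(0,10) (1,2) (8,3) (10,11)]:
  edge (0,10)–(1,2): clear
  edge (1,2)–(8,3): clear
  edge (8,3)–(10,11): clear
  edge (10,11)–(0,10): clear
  midpoint (21/2,5) outside
  → clear
Obstacle 3 [(13,0) (24,10) (13,10)]:
  edge (13,0)–(24,10): clear
  edge (24,10)–(13,10): clear
  edge (13,10)–(13,0): clear
  midpoint (21/2,5) outside
  → clear

FREE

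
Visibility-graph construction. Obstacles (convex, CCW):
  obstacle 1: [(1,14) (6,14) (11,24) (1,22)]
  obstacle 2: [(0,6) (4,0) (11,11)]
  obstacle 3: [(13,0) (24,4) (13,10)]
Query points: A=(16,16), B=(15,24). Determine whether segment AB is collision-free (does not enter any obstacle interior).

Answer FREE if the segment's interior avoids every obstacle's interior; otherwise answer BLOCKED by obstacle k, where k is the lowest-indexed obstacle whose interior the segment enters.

Obstacle 1 [(1,14) (6,14) (11,24) (1,22)]:
  edge (1,14)–(6,14): clear
  edge (6,14)–(11,24): clear
  edge (11,24)–(1,22): clear
  edge (1,22)–(1,14): clear
  midpoint (31/2,20) outside
  → clear
Obstacle 2 [(0,6) (4,0) (11,11)]:
  edge (0,6)–(4,0): clear
  edge (4,0)–(11,11): clear
  edge (11,11)–(0,6): clear
  midpoint (31/2,20) outside
  → clear
Obstacle 3 [(13,0) (24,4) (13,10)]:
  edge (13,0)–(24,4): clear
  edge (24,4)–(13,10): clear
  edge (13,10)–(13,0): clear
  midpoint (31/2,20) outside
  → clear

FREE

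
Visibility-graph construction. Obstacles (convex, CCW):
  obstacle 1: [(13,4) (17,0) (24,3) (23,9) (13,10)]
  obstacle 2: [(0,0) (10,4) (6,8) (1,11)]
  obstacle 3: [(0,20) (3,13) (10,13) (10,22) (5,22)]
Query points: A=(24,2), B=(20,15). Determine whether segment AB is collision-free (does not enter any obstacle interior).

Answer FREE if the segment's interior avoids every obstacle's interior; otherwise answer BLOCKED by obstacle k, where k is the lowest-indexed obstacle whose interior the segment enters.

Obstacle 1 [(13,4) (17,0) (24,3) (23,9) (13,10)]:
  edge (13,4)–(17,0): clear
  edge (17,0)–(24,3): crosses AB
  edge (24,3)–(23,9): clear
  edge (23,9)–(13,10): crosses AB
  edge (13,10)–(13,4): clear
  → BLOCKED
Obstacle 2 [(0,0) (10,4) (6,8) (1,11)]:
  edge (0,0)–(10,4): clear
  edge (10,4)–(6,8): clear
  edge (6,8)–(1,11): clear
  edge (1,11)–(0,0): clear
  midpoint (22,17/2) outside
  → clear
Obstacle 3 [(0,20) (3,13) (10,13) (10,22) (5,22)]:
  edge (0,20)–(3,13): clear
  edge (3,13)–(10,13): clear
  edge (10,13)–(10,22): clear
  edge (10,22)–(5,22): clear
  edge (5,22)–(0,20): clear
  midpoint (22,17/2) outside
  → clear

BLOCKED by obstacle 1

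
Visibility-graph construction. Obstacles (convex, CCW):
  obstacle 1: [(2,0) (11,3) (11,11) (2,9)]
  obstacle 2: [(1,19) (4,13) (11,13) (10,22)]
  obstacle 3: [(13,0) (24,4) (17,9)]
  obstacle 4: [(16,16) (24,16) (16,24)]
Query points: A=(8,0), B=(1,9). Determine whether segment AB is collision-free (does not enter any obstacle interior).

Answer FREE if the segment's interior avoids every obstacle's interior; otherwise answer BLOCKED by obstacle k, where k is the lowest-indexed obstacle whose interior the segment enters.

Obstacle 1 [(2,0) (11,3) (11,11) (2,9)]:
  edge (2,0)–(11,3): crosses AB
  edge (11,3)–(11,11): clear
  edge (11,11)–(2,9): clear
  edge (2,9)–(2,0): crosses AB
  → BLOCKED
Obstacle 2 [(1,19) (4,13) (11,13) (10,22)]:
  edge (1,19)–(4,13): clear
  edge (4,13)–(11,13): clear
  edge (11,13)–(10,22): clear
  edge (10,22)–(1,19): clear
  midpoint (9/2,9/2) outside
  → clear
Obstacle 3 [(13,0) (24,4) (17,9)]:
  edge (13,0)–(24,4): clear
  edge (24,4)–(17,9): clear
  edge (17,9)–(13,0): clear
  midpoint (9/2,9/2) outside
  → clear
Obstacle 4 [(16,16) (24,16) (16,24)]:
  edge (16,16)–(24,16): clear
  edge (24,16)–(16,24): clear
  edge (16,24)–(16,16): clear
  midpoint (9/2,9/2) outside
  → clear

BLOCKED by obstacle 1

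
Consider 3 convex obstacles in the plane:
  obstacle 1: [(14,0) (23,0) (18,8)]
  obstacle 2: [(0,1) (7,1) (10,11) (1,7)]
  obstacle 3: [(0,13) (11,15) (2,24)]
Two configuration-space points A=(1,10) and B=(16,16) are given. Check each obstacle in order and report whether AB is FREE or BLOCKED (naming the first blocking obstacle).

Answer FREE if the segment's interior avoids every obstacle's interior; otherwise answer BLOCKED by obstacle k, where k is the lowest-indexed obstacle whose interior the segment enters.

FREE

Obstacle 1 [(14,0) (23,0) (18,8)]:
  edge (14,0)–(23,0): clear
  edge (23,0)–(18,8): clear
  edge (18,8)–(14,0): clear
  midpoint (17/2,13) outside
  → clear
Obstacle 2 [(0,1) (7,1) (10,11) (1,7)]:
  edge (0,1)–(7,1): clear
  edge (7,1)–(10,11): clear
  edge (10,11)–(1,7): clear
  edge (1,7)–(0,1): clear
  midpoint (17/2,13) outside
  → clear
Obstacle 3 [(0,13) (11,15) (2,24)]:
  edge (0,13)–(11,15): clear
  edge (11,15)–(2,24): clear
  edge (2,24)–(0,13): clear
  midpoint (17/2,13) outside
  → clear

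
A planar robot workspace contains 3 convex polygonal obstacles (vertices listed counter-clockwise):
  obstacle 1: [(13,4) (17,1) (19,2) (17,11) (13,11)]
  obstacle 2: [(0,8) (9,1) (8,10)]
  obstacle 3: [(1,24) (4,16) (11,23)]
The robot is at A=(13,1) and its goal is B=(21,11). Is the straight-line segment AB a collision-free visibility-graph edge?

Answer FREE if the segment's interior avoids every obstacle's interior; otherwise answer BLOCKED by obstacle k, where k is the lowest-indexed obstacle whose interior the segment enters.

Obstacle 1 [(13,4) (17,1) (19,2) (17,11) (13,11)]:
  edge (13,4)–(17,1): crosses AB
  edge (17,1)–(19,2): clear
  edge (19,2)–(17,11): crosses AB
  edge (17,11)–(13,11): clear
  edge (13,11)–(13,4): clear
  → BLOCKED
Obstacle 2 [(0,8) (9,1) (8,10)]:
  edge (0,8)–(9,1): clear
  edge (9,1)–(8,10): clear
  edge (8,10)–(0,8): clear
  midpoint (17,6) outside
  → clear
Obstacle 3 [(1,24) (4,16) (11,23)]:
  edge (1,24)–(4,16): clear
  edge (4,16)–(11,23): clear
  edge (11,23)–(1,24): clear
  midpoint (17,6) outside
  → clear

BLOCKED by obstacle 1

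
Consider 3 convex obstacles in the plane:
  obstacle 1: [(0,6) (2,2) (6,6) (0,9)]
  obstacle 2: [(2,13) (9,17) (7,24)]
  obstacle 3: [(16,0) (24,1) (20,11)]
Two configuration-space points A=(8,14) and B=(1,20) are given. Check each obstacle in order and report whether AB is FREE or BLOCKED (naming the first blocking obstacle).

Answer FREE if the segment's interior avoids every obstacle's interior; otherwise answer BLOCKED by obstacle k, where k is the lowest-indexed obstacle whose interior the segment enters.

Obstacle 1 [(0,6) (2,2) (6,6) (0,9)]:
  edge (0,6)–(2,2): clear
  edge (2,2)–(6,6): clear
  edge (6,6)–(0,9): clear
  edge (0,9)–(0,6): clear
  midpoint (9/2,17) outside
  → clear
Obstacle 2 [(2,13) (9,17) (7,24)]:
  edge (2,13)–(9,17): crosses AB
  edge (9,17)–(7,24): clear
  edge (7,24)–(2,13): crosses AB
  → BLOCKED
Obstacle 3 [(16,0) (24,1) (20,11)]:
  edge (16,0)–(24,1): clear
  edge (24,1)–(20,11): clear
  edge (20,11)–(16,0): clear
  midpoint (9/2,17) outside
  → clear

BLOCKED by obstacle 2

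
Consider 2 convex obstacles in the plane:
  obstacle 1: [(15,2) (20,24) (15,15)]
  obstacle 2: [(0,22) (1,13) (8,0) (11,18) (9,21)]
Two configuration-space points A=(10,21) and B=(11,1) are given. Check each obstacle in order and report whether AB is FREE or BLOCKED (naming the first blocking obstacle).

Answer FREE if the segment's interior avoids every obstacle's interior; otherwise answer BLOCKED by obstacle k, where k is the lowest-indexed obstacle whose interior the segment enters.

BLOCKED by obstacle 2

Obstacle 1 [(15,2) (20,24) (15,15)]:
  edge (15,2)–(20,24): clear
  edge (20,24)–(15,15): clear
  edge (15,15)–(15,2): clear
  midpoint (21/2,11) outside
  → clear
Obstacle 2 [(0,22) (1,13) (8,0) (11,18) (9,21)]:
  edge (0,22)–(1,13): clear
  edge (1,13)–(8,0): clear
  edge (8,0)–(11,18): crosses AB
  edge (11,18)–(9,21): crosses AB
  edge (9,21)–(0,22): clear
  → BLOCKED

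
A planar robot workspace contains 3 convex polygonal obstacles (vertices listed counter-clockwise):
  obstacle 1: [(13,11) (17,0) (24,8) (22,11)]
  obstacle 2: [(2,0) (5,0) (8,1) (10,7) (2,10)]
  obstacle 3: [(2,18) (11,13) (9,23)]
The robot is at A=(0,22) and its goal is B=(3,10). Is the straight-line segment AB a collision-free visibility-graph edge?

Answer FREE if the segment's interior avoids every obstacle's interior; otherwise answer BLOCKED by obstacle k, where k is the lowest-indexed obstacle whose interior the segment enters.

FREE

Obstacle 1 [(13,11) (17,0) (24,8) (22,11)]:
  edge (13,11)–(17,0): clear
  edge (17,0)–(24,8): clear
  edge (24,8)–(22,11): clear
  edge (22,11)–(13,11): clear
  midpoint (3/2,16) outside
  → clear
Obstacle 2 [(2,0) (5,0) (8,1) (10,7) (2,10)]:
  edge (2,0)–(5,0): clear
  edge (5,0)–(8,1): clear
  edge (8,1)–(10,7): clear
  edge (10,7)–(2,10): clear
  edge (2,10)–(2,0): clear
  midpoint (3/2,16) outside
  → clear
Obstacle 3 [(2,18) (11,13) (9,23)]:
  edge (2,18)–(11,13): clear
  edge (11,13)–(9,23): clear
  edge (9,23)–(2,18): clear
  midpoint (3/2,16) outside
  → clear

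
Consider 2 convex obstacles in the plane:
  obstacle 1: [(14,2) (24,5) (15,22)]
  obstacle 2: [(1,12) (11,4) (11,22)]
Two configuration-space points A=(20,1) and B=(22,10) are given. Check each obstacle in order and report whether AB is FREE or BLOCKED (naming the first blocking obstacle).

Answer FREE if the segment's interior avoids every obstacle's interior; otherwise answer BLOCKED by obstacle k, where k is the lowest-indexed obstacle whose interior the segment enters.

BLOCKED by obstacle 1

Obstacle 1 [(14,2) (24,5) (15,22)]:
  edge (14,2)–(24,5): crosses AB
  edge (24,5)–(15,22): crosses AB
  edge (15,22)–(14,2): clear
  → BLOCKED
Obstacle 2 [(1,12) (11,4) (11,22)]:
  edge (1,12)–(11,4): clear
  edge (11,4)–(11,22): clear
  edge (11,22)–(1,12): clear
  midpoint (21,11/2) outside
  → clear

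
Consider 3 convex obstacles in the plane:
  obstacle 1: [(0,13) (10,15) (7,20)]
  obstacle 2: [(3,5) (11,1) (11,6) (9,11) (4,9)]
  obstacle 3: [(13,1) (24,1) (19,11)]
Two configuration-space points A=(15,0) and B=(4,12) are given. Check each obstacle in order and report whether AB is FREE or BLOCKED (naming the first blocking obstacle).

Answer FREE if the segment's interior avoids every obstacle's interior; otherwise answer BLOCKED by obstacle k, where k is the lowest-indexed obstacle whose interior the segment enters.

Obstacle 1 [(0,13) (10,15) (7,20)]:
  edge (0,13)–(10,15): clear
  edge (10,15)–(7,20): clear
  edge (7,20)–(0,13): clear
  midpoint (19/2,6) outside
  → clear
Obstacle 2 [(3,5) (11,1) (11,6) (9,11) (4,9)]:
  edge (3,5)–(11,1): clear
  edge (11,1)–(11,6): crosses AB
  edge (11,6)–(9,11): clear
  edge (9,11)–(4,9): crosses AB
  edge (4,9)–(3,5): clear
  → BLOCKED
Obstacle 3 [(13,1) (24,1) (19,11)]:
  edge (13,1)–(24,1): crosses AB
  edge (24,1)–(19,11): clear
  edge (19,11)–(13,1): crosses AB
  → BLOCKED

BLOCKED by obstacle 2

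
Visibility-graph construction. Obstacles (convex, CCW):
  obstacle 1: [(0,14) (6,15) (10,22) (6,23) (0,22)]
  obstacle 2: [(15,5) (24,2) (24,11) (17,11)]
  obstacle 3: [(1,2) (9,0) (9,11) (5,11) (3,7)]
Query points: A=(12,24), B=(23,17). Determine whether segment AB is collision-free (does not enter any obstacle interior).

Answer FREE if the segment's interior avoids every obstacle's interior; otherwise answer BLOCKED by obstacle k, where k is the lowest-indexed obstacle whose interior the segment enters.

Obstacle 1 [(0,14) (6,15) (10,22) (6,23) (0,22)]:
  edge (0,14)–(6,15): clear
  edge (6,15)–(10,22): clear
  edge (10,22)–(6,23): clear
  edge (6,23)–(0,22): clear
  edge (0,22)–(0,14): clear
  midpoint (35/2,41/2) outside
  → clear
Obstacle 2 [(15,5) (24,2) (24,11) (17,11)]:
  edge (15,5)–(24,2): clear
  edge (24,2)–(24,11): clear
  edge (24,11)–(17,11): clear
  edge (17,11)–(15,5): clear
  midpoint (35/2,41/2) outside
  → clear
Obstacle 3 [(1,2) (9,0) (9,11) (5,11) (3,7)]:
  edge (1,2)–(9,0): clear
  edge (9,0)–(9,11): clear
  edge (9,11)–(5,11): clear
  edge (5,11)–(3,7): clear
  edge (3,7)–(1,2): clear
  midpoint (35/2,41/2) outside
  → clear

FREE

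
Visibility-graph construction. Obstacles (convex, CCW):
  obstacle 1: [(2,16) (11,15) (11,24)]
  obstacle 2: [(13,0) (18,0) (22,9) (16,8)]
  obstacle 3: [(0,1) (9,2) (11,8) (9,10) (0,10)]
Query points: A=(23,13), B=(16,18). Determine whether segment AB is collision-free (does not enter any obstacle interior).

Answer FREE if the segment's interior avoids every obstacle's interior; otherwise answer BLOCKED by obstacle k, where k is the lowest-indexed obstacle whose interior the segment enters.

FREE

Obstacle 1 [(2,16) (11,15) (11,24)]:
  edge (2,16)–(11,15): clear
  edge (11,15)–(11,24): clear
  edge (11,24)–(2,16): clear
  midpoint (39/2,31/2) outside
  → clear
Obstacle 2 [(13,0) (18,0) (22,9) (16,8)]:
  edge (13,0)–(18,0): clear
  edge (18,0)–(22,9): clear
  edge (22,9)–(16,8): clear
  edge (16,8)–(13,0): clear
  midpoint (39/2,31/2) outside
  → clear
Obstacle 3 [(0,1) (9,2) (11,8) (9,10) (0,10)]:
  edge (0,1)–(9,2): clear
  edge (9,2)–(11,8): clear
  edge (11,8)–(9,10): clear
  edge (9,10)–(0,10): clear
  edge (0,10)–(0,1): clear
  midpoint (39/2,31/2) outside
  → clear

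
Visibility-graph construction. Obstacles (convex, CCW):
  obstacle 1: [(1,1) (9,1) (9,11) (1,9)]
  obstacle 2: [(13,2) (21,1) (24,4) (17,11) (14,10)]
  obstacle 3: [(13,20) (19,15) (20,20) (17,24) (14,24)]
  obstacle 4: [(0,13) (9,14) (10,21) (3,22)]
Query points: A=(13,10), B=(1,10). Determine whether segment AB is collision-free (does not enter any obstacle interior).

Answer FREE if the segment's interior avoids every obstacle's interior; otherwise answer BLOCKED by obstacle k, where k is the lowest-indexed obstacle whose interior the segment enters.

BLOCKED by obstacle 1

Obstacle 1 [(1,1) (9,1) (9,11) (1,9)]:
  edge (1,1)–(9,1): clear
  edge (9,1)–(9,11): crosses AB
  edge (9,11)–(1,9): crosses AB
  edge (1,9)–(1,1): clear
  → BLOCKED
Obstacle 2 [(13,2) (21,1) (24,4) (17,11) (14,10)]:
  edge (13,2)–(21,1): clear
  edge (21,1)–(24,4): clear
  edge (24,4)–(17,11): clear
  edge (17,11)–(14,10): clear
  edge (14,10)–(13,2): clear
  midpoint (7,10) outside
  → clear
Obstacle 3 [(13,20) (19,15) (20,20) (17,24) (14,24)]:
  edge (13,20)–(19,15): clear
  edge (19,15)–(20,20): clear
  edge (20,20)–(17,24): clear
  edge (17,24)–(14,24): clear
  edge (14,24)–(13,20): clear
  midpoint (7,10) outside
  → clear
Obstacle 4 [(0,13) (9,14) (10,21) (3,22)]:
  edge (0,13)–(9,14): clear
  edge (9,14)–(10,21): clear
  edge (10,21)–(3,22): clear
  edge (3,22)–(0,13): clear
  midpoint (7,10) outside
  → clear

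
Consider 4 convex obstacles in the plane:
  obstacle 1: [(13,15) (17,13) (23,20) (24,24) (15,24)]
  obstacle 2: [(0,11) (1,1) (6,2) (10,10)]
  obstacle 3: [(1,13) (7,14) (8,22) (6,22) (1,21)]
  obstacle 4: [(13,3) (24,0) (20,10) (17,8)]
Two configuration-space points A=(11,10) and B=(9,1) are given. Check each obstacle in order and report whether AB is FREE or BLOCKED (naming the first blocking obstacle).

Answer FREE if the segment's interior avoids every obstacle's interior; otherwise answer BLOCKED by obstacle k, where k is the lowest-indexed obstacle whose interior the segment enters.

Obstacle 1 [(13,15) (17,13) (23,20) (24,24) (15,24)]:
  edge (13,15)–(17,13): clear
  edge (17,13)–(23,20): clear
  edge (23,20)–(24,24): clear
  edge (24,24)–(15,24): clear
  edge (15,24)–(13,15): clear
  midpoint (10,11/2) outside
  → clear
Obstacle 2 [(0,11) (1,1) (6,2) (10,10)]:
  edge (0,11)–(1,1): clear
  edge (1,1)–(6,2): clear
  edge (6,2)–(10,10): clear
  edge (10,10)–(0,11): clear
  midpoint (10,11/2) outside
  → clear
Obstacle 3 [(1,13) (7,14) (8,22) (6,22) (1,21)]:
  edge (1,13)–(7,14): clear
  edge (7,14)–(8,22): clear
  edge (8,22)–(6,22): clear
  edge (6,22)–(1,21): clear
  edge (1,21)–(1,13): clear
  midpoint (10,11/2) outside
  → clear
Obstacle 4 [(13,3) (24,0) (20,10) (17,8)]:
  edge (13,3)–(24,0): clear
  edge (24,0)–(20,10): clear
  edge (20,10)–(17,8): clear
  edge (17,8)–(13,3): clear
  midpoint (10,11/2) outside
  → clear

FREE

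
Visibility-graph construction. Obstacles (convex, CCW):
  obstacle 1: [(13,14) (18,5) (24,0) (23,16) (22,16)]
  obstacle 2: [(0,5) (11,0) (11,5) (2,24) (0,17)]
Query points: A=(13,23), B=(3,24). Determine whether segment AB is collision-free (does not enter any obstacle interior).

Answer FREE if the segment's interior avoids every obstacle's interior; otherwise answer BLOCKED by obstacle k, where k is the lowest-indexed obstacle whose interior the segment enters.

Obstacle 1 [(13,14) (18,5) (24,0) (23,16) (22,16)]:
  edge (13,14)–(18,5): clear
  edge (18,5)–(24,0): clear
  edge (24,0)–(23,16): clear
  edge (23,16)–(22,16): clear
  edge (22,16)–(13,14): clear
  midpoint (8,47/2) outside
  → clear
Obstacle 2 [(0,5) (11,0) (11,5) (2,24) (0,17)]:
  edge (0,5)–(11,0): clear
  edge (11,0)–(11,5): clear
  edge (11,5)–(2,24): clear
  edge (2,24)–(0,17): clear
  edge (0,17)–(0,5): clear
  midpoint (8,47/2) outside
  → clear

FREE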